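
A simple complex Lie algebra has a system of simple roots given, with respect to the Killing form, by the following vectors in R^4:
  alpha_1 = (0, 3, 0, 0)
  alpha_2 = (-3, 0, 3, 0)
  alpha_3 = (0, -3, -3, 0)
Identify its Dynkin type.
B_3

Compute the Cartan integers a_ij = 2(alpha_i, alpha_j)/(alpha_j, alpha_j); the resulting 3x3 Cartan matrix is
[[2, 0, -1], [0, 2, -1], [-2, -1, 2]].
The roots have two lengths (squared-length ratio 2:1); the short ones are alpha_{1}. The associated Dynkin diagram is a chain of 3 nodes with a double edge at one end; the terminal node there is the unique short simple root (B_3), so the type is B_3 (the algebra so(7)).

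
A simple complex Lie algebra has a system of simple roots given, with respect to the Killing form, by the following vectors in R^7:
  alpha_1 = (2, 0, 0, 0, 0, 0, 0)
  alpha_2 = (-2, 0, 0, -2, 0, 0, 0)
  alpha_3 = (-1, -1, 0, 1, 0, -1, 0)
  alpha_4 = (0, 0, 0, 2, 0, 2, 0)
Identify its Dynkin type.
F4

Compute the Cartan integers a_ij = 2(alpha_i, alpha_j)/(alpha_j, alpha_j); the resulting 4x4 Cartan matrix is
[[2, -1, -1, 0], [-2, 2, 0, -1], [-1, 0, 2, 0], [0, -1, 0, 2]].
The roots have two lengths (squared-length ratio 2:1); the short ones are alpha_{1,3}. The associated Dynkin diagram is a chain of 4 nodes with a double edge between the middle two (F_4), so the type is F_4.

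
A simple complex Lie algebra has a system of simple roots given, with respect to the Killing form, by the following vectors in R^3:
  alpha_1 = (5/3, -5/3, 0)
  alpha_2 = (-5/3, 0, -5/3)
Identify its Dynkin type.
Compute the Cartan integers a_ij = 2(alpha_i, alpha_j)/(alpha_j, alpha_j); the resulting 2x2 Cartan matrix is
[[2, -1], [-1, 2]].
All simple roots have the same length, so the diagram is simply laced. The associated Dynkin diagram is a chain of 2 nodes with single edges (A_2), so the type is A_2 (the algebra sl(3)).

A_2 (sl(3))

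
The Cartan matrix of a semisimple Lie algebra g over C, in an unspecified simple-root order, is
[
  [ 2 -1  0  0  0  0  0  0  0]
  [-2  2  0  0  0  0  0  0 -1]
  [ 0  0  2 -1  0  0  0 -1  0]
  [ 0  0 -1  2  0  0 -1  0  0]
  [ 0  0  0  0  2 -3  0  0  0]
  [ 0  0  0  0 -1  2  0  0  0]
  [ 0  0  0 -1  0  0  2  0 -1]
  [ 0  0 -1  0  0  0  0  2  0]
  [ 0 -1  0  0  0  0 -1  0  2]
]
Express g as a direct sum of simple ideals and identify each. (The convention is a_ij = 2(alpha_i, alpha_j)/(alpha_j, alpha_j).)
B_7 (so(15)) + G_2

The diagram associated to this matrix has two connected components: the simple roots {alpha_1, alpha_2, alpha_3, alpha_4, alpha_7, alpha_8, alpha_9} form a chain of 7 nodes with a double edge at one end; the terminal node there is the unique short simple root (B_7), and {alpha_5, alpha_6} form two nodes joined by a triple edge (G_2). A semisimple Lie algebra decomposes uniquely as the direct sum of simple ideals, one per connected component of its Dynkin diagram, so g ≅ B_7 ⊕ G_2 (dimension 105 + 14 = 119).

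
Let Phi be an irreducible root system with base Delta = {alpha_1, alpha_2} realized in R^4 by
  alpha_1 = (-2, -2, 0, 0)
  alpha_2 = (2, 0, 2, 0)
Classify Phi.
A2

Compute the Cartan integers a_ij = 2(alpha_i, alpha_j)/(alpha_j, alpha_j); the resulting 2x2 Cartan matrix is
[[2, -1], [-1, 2]].
All simple roots have the same length, so the diagram is simply laced. The associated Dynkin diagram is a chain of 2 nodes with single edges (A_2), so the type is A_2 (the algebra sl(3)).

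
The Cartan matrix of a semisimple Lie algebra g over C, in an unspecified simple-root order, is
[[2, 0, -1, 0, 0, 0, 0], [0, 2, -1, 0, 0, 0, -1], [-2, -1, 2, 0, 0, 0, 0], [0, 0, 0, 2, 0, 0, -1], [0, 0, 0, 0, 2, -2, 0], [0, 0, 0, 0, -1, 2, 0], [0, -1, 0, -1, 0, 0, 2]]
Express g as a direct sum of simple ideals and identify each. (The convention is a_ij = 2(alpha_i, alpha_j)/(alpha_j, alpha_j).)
B2 ⊕ B5

The diagram associated to this matrix has two connected components: the simple roots {alpha_5, alpha_6} form a chain of 2 nodes with a double edge at one end; the terminal node there is the unique short simple root (B_2), and {alpha_1, alpha_2, alpha_3, alpha_4, alpha_7} form a chain of 5 nodes with a double edge at one end; the terminal node there is the unique short simple root (B_5). A semisimple Lie algebra decomposes uniquely as the direct sum of simple ideals, one per connected component of its Dynkin diagram, so g ≅ B_2 ⊕ B_5 (dimension 10 + 55 = 65).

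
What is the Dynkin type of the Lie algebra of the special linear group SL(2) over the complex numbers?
This is sl(2), which has dimension 2^2 - 1 = 3 and rank 2 - 1 = 1 (a Cartan subalgebra is the diagonal traceless matrices). In the classification of classical Lie algebras, the special linear algebra sl(n+1) has type A_n; here n = 1, so the Dynkin diagram is a chain of 1 nodes with single edges (A_1). Hence the type is A_1.

A_1 (sl(2))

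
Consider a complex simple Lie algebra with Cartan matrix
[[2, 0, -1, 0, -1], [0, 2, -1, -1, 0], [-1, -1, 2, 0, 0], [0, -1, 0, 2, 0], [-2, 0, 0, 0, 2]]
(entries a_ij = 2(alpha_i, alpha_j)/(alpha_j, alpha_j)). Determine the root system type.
The matrix has rank 5 with 2's on the diagonal. Reading the off-diagonal entries as Dynkin edges (a single edge where a_ij = a_ji = -1; a double or triple edge where a_ij * a_ji = 2 or 3), the diagram is a chain of 5 nodes with a double edge at one end; the terminal node there is the unique long simple root (C_5). One simple-root ordering that puts it in standard form is (alpha_4, alpha_2, alpha_3, alpha_1, alpha_5). So the algebra is type C_5, i.e. sp(10).

C_5 (sp(10))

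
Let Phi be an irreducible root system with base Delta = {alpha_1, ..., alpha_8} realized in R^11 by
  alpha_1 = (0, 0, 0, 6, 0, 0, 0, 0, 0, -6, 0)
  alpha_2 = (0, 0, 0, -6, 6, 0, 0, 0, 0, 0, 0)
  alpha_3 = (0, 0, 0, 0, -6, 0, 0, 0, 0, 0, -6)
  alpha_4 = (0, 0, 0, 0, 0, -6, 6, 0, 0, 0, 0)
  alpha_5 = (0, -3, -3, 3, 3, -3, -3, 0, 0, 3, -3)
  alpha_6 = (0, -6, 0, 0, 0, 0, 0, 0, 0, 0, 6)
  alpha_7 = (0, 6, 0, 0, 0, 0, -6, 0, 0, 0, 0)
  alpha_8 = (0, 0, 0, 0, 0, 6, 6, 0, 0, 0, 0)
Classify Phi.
type E_8

Compute the Cartan integers a_ij = 2(alpha_i, alpha_j)/(alpha_j, alpha_j); the resulting 8x8 Cartan matrix is
[[2, -1, 0, 0, 0, 0, 0, 0], [-1, 2, -1, 0, 0, 0, 0, 0], [0, -1, 2, 0, 0, -1, 0, 0], [0, 0, 0, 2, 0, 0, -1, 0], [0, 0, 0, 0, 2, 0, 0, -1], [0, 0, -1, 0, 0, 2, -1, 0], [0, 0, 0, -1, 0, -1, 2, -1], [0, 0, 0, 0, -1, 0, -1, 2]].
All simple roots have the same length, so the diagram is simply laced. The associated Dynkin diagram is a chain of 7 nodes with one extra node attached to the third node from one end (E_8), so the type is E_8.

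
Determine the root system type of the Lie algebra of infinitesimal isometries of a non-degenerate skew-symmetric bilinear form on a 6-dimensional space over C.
This is sp(6), which has dimension 6(6+1)/2 = 21 and rank 6/2 = 3. In the classification of classical Lie algebras, the symplectic algebra sp(2n) has type C_n; here n = 3, so the Dynkin diagram is a chain of 3 nodes with a double edge at one end; the terminal node there is the unique long simple root (C_3). Hence the type is C_3.

type C_3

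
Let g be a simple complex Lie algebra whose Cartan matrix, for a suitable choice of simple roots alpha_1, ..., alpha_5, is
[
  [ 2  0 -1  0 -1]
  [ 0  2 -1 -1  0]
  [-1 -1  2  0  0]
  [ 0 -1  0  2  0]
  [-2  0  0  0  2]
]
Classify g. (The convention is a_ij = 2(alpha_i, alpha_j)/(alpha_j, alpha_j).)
C_5 (sp(10))

The matrix has rank 5 with 2's on the diagonal. Reading the off-diagonal entries as Dynkin edges (a single edge where a_ij = a_ji = -1; a double or triple edge where a_ij * a_ji = 2 or 3), the diagram is a chain of 5 nodes with a double edge at one end; the terminal node there is the unique long simple root (C_5). One simple-root ordering that puts it in standard form is (alpha_4, alpha_2, alpha_3, alpha_1, alpha_5). So the algebra is type C_5, i.e. sp(10).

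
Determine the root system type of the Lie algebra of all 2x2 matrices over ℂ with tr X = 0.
A_1

This is sl(2), which has dimension 2^2 - 1 = 3 and rank 2 - 1 = 1 (a Cartan subalgebra is the diagonal traceless matrices). In the classification of classical Lie algebras, the special linear algebra sl(n+1) has type A_n; here n = 1, so the Dynkin diagram is a chain of 1 nodes with single edges (A_1). Hence the type is A_1.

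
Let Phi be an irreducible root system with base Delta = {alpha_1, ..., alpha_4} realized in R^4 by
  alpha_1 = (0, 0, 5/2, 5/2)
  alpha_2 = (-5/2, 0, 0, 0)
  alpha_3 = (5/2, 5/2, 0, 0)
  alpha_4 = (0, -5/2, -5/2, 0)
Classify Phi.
Compute the Cartan integers a_ij = 2(alpha_i, alpha_j)/(alpha_j, alpha_j); the resulting 4x4 Cartan matrix is
[[2, 0, 0, -1], [0, 2, -1, 0], [0, -2, 2, -1], [-1, 0, -1, 2]].
The roots have two lengths (squared-length ratio 2:1); the short ones are alpha_{2}. The associated Dynkin diagram is a chain of 4 nodes with a double edge at one end; the terminal node there is the unique short simple root (B_4), so the type is B_4 (the algebra so(9)).

B_4 (so(9))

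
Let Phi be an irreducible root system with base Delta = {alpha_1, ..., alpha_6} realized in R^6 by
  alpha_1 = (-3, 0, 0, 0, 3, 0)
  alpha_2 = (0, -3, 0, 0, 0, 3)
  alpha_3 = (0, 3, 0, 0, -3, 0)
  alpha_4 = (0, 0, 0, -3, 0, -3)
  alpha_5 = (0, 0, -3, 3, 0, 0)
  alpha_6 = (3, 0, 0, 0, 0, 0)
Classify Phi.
B_6

Compute the Cartan integers a_ij = 2(alpha_i, alpha_j)/(alpha_j, alpha_j); the resulting 6x6 Cartan matrix is
[[2, 0, -1, 0, 0, -2], [0, 2, -1, -1, 0, 0], [-1, -1, 2, 0, 0, 0], [0, -1, 0, 2, -1, 0], [0, 0, 0, -1, 2, 0], [-1, 0, 0, 0, 0, 2]].
The roots have two lengths (squared-length ratio 2:1); the short ones are alpha_{6}. The associated Dynkin diagram is a chain of 6 nodes with a double edge at one end; the terminal node there is the unique short simple root (B_6), so the type is B_6 (the algebra so(13)).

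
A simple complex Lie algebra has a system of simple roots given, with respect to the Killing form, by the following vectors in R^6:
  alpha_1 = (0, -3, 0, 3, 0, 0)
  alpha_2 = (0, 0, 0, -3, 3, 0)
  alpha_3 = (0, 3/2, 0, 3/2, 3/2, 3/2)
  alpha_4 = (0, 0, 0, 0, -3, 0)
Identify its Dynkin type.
Compute the Cartan integers a_ij = 2(alpha_i, alpha_j)/(alpha_j, alpha_j); the resulting 4x4 Cartan matrix is
[[2, -1, 0, 0], [-1, 2, 0, -2], [0, 0, 2, -1], [0, -1, -1, 2]].
The roots have two lengths (squared-length ratio 2:1); the short ones are alpha_{3,4}. The associated Dynkin diagram is a chain of 4 nodes with a double edge between the middle two (F_4), so the type is F_4.

type F_4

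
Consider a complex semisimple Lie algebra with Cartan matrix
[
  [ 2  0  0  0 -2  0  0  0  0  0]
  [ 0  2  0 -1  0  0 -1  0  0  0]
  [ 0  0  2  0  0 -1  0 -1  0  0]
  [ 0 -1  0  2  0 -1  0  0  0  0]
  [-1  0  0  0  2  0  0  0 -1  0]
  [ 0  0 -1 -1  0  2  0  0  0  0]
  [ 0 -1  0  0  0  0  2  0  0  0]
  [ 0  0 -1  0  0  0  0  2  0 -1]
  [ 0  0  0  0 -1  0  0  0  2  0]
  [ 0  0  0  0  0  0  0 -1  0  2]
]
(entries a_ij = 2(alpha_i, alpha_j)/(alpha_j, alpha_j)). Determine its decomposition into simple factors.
The diagram associated to this matrix has two connected components: the simple roots {alpha_2, alpha_3, alpha_4, alpha_6, alpha_7, alpha_8, alpha_10} form a chain of 7 nodes with single edges (A_7), and {alpha_1, alpha_5, alpha_9} form a chain of 3 nodes with a double edge at one end; the terminal node there is the unique long simple root (C_3). A semisimple Lie algebra decomposes uniquely as the direct sum of simple ideals, one per connected component of its Dynkin diagram, so g ≅ A_7 ⊕ C_3 (dimension 63 + 21 = 84).

type A_7 ⊕ type C_3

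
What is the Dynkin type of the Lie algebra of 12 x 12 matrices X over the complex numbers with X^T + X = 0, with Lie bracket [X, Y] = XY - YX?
This is so(12) with 12 even, which has dimension 12(12-1)/2 = 66 and rank 12/2 = 6. In the classification of classical Lie algebras, the orthogonal algebra so(2n) in an even number of variables has type D_n; here n = 6, so the Dynkin diagram is a chain of 4 nodes with a fork of two nodes at one end (D_6). Hence the type is D_6.

D_6 (so(12))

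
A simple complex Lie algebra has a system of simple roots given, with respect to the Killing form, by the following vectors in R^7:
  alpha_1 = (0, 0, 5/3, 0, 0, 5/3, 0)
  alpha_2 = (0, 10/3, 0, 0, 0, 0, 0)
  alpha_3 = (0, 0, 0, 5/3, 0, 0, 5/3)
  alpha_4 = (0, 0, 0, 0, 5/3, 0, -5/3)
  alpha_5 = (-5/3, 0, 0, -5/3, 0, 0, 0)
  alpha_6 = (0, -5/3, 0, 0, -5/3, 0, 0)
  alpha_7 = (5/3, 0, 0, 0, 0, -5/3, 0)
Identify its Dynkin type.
C7

Compute the Cartan integers a_ij = 2(alpha_i, alpha_j)/(alpha_j, alpha_j); the resulting 7x7 Cartan matrix is
[[2, 0, 0, 0, 0, 0, -1], [0, 2, 0, 0, 0, -2, 0], [0, 0, 2, -1, -1, 0, 0], [0, 0, -1, 2, 0, -1, 0], [0, 0, -1, 0, 2, 0, -1], [0, -1, 0, -1, 0, 2, 0], [-1, 0, 0, 0, -1, 0, 2]].
The roots have two lengths (squared-length ratio 2:1); the short ones are alpha_{1,3,4,5,6,7}. The associated Dynkin diagram is a chain of 7 nodes with a double edge at one end; the terminal node there is the unique long simple root (C_7), so the type is C_7 (the algebra sp(14)).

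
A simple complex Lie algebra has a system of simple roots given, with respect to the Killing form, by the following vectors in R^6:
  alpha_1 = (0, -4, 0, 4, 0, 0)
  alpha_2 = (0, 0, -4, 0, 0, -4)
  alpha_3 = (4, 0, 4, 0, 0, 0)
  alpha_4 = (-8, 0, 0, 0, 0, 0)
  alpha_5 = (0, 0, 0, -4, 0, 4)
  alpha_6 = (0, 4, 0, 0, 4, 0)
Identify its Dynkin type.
C_6 (sp(12))

Compute the Cartan integers a_ij = 2(alpha_i, alpha_j)/(alpha_j, alpha_j); the resulting 6x6 Cartan matrix is
[[2, 0, 0, 0, -1, -1], [0, 2, -1, 0, -1, 0], [0, -1, 2, -1, 0, 0], [0, 0, -2, 2, 0, 0], [-1, -1, 0, 0, 2, 0], [-1, 0, 0, 0, 0, 2]].
The roots have two lengths (squared-length ratio 2:1); the short ones are alpha_{1,2,3,5,6}. The associated Dynkin diagram is a chain of 6 nodes with a double edge at one end; the terminal node there is the unique long simple root (C_6), so the type is C_6 (the algebra sp(12)).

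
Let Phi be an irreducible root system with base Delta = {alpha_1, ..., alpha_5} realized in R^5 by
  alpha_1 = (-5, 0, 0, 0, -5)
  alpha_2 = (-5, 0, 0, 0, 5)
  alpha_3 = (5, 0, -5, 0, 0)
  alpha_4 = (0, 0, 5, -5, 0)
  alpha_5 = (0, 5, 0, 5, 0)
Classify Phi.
Compute the Cartan integers a_ij = 2(alpha_i, alpha_j)/(alpha_j, alpha_j); the resulting 5x5 Cartan matrix is
[[2, 0, -1, 0, 0], [0, 2, -1, 0, 0], [-1, -1, 2, -1, 0], [0, 0, -1, 2, -1], [0, 0, 0, -1, 2]].
All simple roots have the same length, so the diagram is simply laced. The associated Dynkin diagram is a chain of 3 nodes with a fork of two nodes at one end (D_5), so the type is D_5 (the algebra so(10)).

D_5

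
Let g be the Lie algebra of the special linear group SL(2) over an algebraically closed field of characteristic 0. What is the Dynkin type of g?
A_1

This is sl(2), which has dimension 2^2 - 1 = 3 and rank 2 - 1 = 1 (a Cartan subalgebra is the diagonal traceless matrices). In the classification of classical Lie algebras, the special linear algebra sl(n+1) has type A_n; here n = 1, so the Dynkin diagram is a chain of 1 nodes with single edges (A_1). Hence the type is A_1.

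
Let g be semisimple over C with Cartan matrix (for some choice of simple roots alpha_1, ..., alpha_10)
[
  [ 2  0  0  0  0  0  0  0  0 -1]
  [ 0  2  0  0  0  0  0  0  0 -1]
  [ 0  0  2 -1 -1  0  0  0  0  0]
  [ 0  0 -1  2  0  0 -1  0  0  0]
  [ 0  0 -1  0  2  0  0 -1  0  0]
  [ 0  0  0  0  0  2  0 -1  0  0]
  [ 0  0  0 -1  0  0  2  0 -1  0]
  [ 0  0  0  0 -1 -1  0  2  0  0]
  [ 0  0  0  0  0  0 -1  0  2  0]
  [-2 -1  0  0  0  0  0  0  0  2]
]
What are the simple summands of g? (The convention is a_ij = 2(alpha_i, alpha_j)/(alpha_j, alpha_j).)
The diagram associated to this matrix has two connected components: the simple roots {alpha_3, alpha_4, alpha_5, alpha_6, alpha_7, alpha_8, alpha_9} form a chain of 7 nodes with single edges (A_7), and {alpha_1, alpha_2, alpha_10} form a chain of 3 nodes with a double edge at one end; the terminal node there is the unique short simple root (B_3). A semisimple Lie algebra decomposes uniquely as the direct sum of simple ideals, one per connected component of its Dynkin diagram, so g ≅ A_7 ⊕ B_3 (dimension 63 + 21 = 84).

A_7 + B_3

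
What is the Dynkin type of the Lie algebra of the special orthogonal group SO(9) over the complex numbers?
This is so(9) with 9 odd, which has dimension 9(9-1)/2 = 36 and rank (9-1)/2 = 4. In the classification of classical Lie algebras, the orthogonal algebra so(2n+1) in an odd number of variables has type B_n; here n = 4, so the Dynkin diagram is a chain of 4 nodes with a double edge at one end; the terminal node there is the unique short simple root (B_4). Hence the type is B_4.

B4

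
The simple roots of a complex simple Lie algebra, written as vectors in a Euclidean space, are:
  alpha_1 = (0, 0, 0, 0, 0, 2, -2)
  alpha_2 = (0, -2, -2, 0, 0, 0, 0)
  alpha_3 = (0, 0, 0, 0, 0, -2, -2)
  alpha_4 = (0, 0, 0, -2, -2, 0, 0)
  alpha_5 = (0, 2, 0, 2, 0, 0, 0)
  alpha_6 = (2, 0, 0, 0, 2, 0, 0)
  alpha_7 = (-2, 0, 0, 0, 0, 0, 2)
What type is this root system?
D_7 (so(14))

Compute the Cartan integers a_ij = 2(alpha_i, alpha_j)/(alpha_j, alpha_j); the resulting 7x7 Cartan matrix is
[[2, 0, 0, 0, 0, 0, -1], [0, 2, 0, 0, -1, 0, 0], [0, 0, 2, 0, 0, 0, -1], [0, 0, 0, 2, -1, -1, 0], [0, -1, 0, -1, 2, 0, 0], [0, 0, 0, -1, 0, 2, -1], [-1, 0, -1, 0, 0, -1, 2]].
All simple roots have the same length, so the diagram is simply laced. The associated Dynkin diagram is a chain of 5 nodes with a fork of two nodes at one end (D_7), so the type is D_7 (the algebra so(14)).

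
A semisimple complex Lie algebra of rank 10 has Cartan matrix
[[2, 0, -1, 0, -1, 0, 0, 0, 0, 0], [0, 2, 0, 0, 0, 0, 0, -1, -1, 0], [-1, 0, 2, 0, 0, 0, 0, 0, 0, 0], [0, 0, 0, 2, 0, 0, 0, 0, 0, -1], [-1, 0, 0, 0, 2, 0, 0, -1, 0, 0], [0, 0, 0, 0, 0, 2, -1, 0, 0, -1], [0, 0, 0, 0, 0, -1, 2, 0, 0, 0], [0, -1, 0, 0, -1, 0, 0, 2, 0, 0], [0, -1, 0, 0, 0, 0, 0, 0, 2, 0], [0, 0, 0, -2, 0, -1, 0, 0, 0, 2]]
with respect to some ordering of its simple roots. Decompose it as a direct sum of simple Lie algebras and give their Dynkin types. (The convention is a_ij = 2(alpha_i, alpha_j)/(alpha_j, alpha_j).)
The diagram associated to this matrix has two connected components: the simple roots {alpha_1, alpha_2, alpha_3, alpha_5, alpha_8, alpha_9} form a chain of 6 nodes with single edges (A_6), and {alpha_4, alpha_6, alpha_7, alpha_10} form a chain of 4 nodes with a double edge at one end; the terminal node there is the unique short simple root (B_4). A semisimple Lie algebra decomposes uniquely as the direct sum of simple ideals, one per connected component of its Dynkin diagram, so g ≅ A_6 ⊕ B_4 (dimension 48 + 36 = 84).

type A_6 ⊕ type B_4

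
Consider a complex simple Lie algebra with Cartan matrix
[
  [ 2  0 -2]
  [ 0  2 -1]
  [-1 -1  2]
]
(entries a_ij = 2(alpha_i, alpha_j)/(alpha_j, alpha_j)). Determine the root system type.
The matrix has rank 3 with 2's on the diagonal. Reading the off-diagonal entries as Dynkin edges (a single edge where a_ij = a_ji = -1; a double or triple edge where a_ij * a_ji = 2 or 3), the diagram is a chain of 3 nodes with a double edge at one end; the terminal node there is the unique long simple root (C_3). One simple-root ordering that puts it in standard form is (alpha_2, alpha_3, alpha_1). So the algebra is type C_3, i.e. sp(6).

C_3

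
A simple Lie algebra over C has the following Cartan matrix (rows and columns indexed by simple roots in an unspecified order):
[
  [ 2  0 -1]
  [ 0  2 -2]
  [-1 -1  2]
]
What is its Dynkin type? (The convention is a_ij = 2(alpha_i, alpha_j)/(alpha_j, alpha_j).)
type C_3

The matrix has rank 3 with 2's on the diagonal. Reading the off-diagonal entries as Dynkin edges (a single edge where a_ij = a_ji = -1; a double or triple edge where a_ij * a_ji = 2 or 3), the diagram is a chain of 3 nodes with a double edge at one end; the terminal node there is the unique long simple root (C_3). One simple-root ordering that puts it in standard form is (alpha_1, alpha_3, alpha_2). So the algebra is type C_3, i.e. sp(6).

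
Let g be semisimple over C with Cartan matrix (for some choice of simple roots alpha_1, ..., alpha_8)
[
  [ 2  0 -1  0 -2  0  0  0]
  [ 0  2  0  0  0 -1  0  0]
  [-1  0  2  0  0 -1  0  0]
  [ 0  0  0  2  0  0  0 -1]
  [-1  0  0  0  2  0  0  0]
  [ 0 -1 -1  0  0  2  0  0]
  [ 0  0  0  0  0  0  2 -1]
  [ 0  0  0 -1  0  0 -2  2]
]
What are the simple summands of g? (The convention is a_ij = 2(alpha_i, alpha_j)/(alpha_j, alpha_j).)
The diagram associated to this matrix has two connected components: the simple roots {alpha_4, alpha_7, alpha_8} form a chain of 3 nodes with a double edge at one end; the terminal node there is the unique short simple root (B_3), and {alpha_1, alpha_2, alpha_3, alpha_5, alpha_6} form a chain of 5 nodes with a double edge at one end; the terminal node there is the unique short simple root (B_5). A semisimple Lie algebra decomposes uniquely as the direct sum of simple ideals, one per connected component of its Dynkin diagram, so g ≅ B_3 ⊕ B_5 (dimension 21 + 55 = 76).

type B_3 ⊕ type B_5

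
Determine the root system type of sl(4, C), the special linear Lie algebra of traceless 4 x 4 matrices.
This is sl(4), which has dimension 4^2 - 1 = 15 and rank 4 - 1 = 3 (a Cartan subalgebra is the diagonal traceless matrices). In the classification of classical Lie algebras, the special linear algebra sl(n+1) has type A_n; here n = 3, so the Dynkin diagram is a chain of 3 nodes with single edges (A_3). Hence the type is A_3.

A_3 (sl(4))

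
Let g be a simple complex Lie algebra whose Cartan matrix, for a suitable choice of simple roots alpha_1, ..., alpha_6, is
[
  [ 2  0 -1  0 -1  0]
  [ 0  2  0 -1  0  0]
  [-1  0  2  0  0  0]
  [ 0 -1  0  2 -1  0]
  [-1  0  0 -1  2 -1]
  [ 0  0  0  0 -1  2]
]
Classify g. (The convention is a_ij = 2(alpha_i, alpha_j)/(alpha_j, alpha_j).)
E_6

The matrix has rank 6 with 2's on the diagonal. Reading the off-diagonal entries as Dynkin edges (a single edge where a_ij = a_ji = -1; a double or triple edge where a_ij * a_ji = 2 or 3), the diagram is a chain of 5 nodes with one extra node attached to the third node from one end (E_6). One simple-root ordering that puts it in standard form is (alpha_3, alpha_6, alpha_1, alpha_5, alpha_4, alpha_2). So the algebra is type E_6.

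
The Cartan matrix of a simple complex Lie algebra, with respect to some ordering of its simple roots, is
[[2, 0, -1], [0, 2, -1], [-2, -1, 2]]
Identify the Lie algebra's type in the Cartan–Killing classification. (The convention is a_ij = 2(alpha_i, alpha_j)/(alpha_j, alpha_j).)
The matrix has rank 3 with 2's on the diagonal. Reading the off-diagonal entries as Dynkin edges (a single edge where a_ij = a_ji = -1; a double or triple edge where a_ij * a_ji = 2 or 3), the diagram is a chain of 3 nodes with a double edge at one end; the terminal node there is the unique short simple root (B_3). One simple-root ordering that puts it in standard form is (alpha_2, alpha_3, alpha_1). So the algebra is type B_3, i.e. so(7).

type B_3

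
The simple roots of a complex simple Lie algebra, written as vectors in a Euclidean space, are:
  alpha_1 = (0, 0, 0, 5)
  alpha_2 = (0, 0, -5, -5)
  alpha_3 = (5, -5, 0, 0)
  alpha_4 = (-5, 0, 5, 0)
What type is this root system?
B_4

Compute the Cartan integers a_ij = 2(alpha_i, alpha_j)/(alpha_j, alpha_j); the resulting 4x4 Cartan matrix is
[[2, -1, 0, 0], [-2, 2, 0, -1], [0, 0, 2, -1], [0, -1, -1, 2]].
The roots have two lengths (squared-length ratio 2:1); the short ones are alpha_{1}. The associated Dynkin diagram is a chain of 4 nodes with a double edge at one end; the terminal node there is the unique short simple root (B_4), so the type is B_4 (the algebra so(9)).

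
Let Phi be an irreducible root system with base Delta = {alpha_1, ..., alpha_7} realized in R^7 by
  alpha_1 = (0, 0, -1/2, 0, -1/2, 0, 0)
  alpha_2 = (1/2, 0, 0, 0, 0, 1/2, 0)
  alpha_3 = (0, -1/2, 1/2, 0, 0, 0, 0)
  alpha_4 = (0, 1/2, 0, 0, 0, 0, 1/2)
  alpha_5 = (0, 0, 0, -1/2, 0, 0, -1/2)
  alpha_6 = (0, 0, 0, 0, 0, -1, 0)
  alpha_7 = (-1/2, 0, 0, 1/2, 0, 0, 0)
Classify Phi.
type C_7

Compute the Cartan integers a_ij = 2(alpha_i, alpha_j)/(alpha_j, alpha_j); the resulting 7x7 Cartan matrix is
[[2, 0, -1, 0, 0, 0, 0], [0, 2, 0, 0, 0, -1, -1], [-1, 0, 2, -1, 0, 0, 0], [0, 0, -1, 2, -1, 0, 0], [0, 0, 0, -1, 2, 0, -1], [0, -2, 0, 0, 0, 2, 0], [0, -1, 0, 0, -1, 0, 2]].
The roots have two lengths (squared-length ratio 2:1); the short ones are alpha_{1,2,3,4,5,7}. The associated Dynkin diagram is a chain of 7 nodes with a double edge at one end; the terminal node there is the unique long simple root (C_7), so the type is C_7 (the algebra sp(14)).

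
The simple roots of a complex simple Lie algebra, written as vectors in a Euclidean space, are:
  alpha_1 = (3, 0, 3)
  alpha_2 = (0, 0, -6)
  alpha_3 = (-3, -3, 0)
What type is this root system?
C_3

Compute the Cartan integers a_ij = 2(alpha_i, alpha_j)/(alpha_j, alpha_j); the resulting 3x3 Cartan matrix is
[[2, -1, -1], [-2, 2, 0], [-1, 0, 2]].
The roots have two lengths (squared-length ratio 2:1); the short ones are alpha_{1,3}. The associated Dynkin diagram is a chain of 3 nodes with a double edge at one end; the terminal node there is the unique long simple root (C_3), so the type is C_3 (the algebra sp(6)).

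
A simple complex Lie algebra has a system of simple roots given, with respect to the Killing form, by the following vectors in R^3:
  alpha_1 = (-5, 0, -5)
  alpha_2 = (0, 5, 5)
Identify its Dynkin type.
A2

Compute the Cartan integers a_ij = 2(alpha_i, alpha_j)/(alpha_j, alpha_j); the resulting 2x2 Cartan matrix is
[[2, -1], [-1, 2]].
All simple roots have the same length, so the diagram is simply laced. The associated Dynkin diagram is a chain of 2 nodes with single edges (A_2), so the type is A_2 (the algebra sl(3)).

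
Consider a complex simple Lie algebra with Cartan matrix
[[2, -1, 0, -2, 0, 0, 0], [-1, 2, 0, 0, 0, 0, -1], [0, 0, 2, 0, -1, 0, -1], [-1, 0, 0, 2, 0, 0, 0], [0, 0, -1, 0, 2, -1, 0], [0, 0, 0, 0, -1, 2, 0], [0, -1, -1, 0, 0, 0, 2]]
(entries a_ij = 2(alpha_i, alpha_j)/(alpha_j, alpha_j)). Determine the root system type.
The matrix has rank 7 with 2's on the diagonal. Reading the off-diagonal entries as Dynkin edges (a single edge where a_ij = a_ji = -1; a double or triple edge where a_ij * a_ji = 2 or 3), the diagram is a chain of 7 nodes with a double edge at one end; the terminal node there is the unique short simple root (B_7). One simple-root ordering that puts it in standard form is (alpha_6, alpha_5, alpha_3, alpha_7, alpha_2, alpha_1, alpha_4). So the algebra is type B_7, i.e. so(15).

B_7 (so(15))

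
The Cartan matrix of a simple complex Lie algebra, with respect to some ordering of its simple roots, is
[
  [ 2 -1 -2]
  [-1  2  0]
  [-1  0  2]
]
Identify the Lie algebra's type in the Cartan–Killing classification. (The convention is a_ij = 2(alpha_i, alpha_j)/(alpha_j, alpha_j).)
The matrix has rank 3 with 2's on the diagonal. Reading the off-diagonal entries as Dynkin edges (a single edge where a_ij = a_ji = -1; a double or triple edge where a_ij * a_ji = 2 or 3), the diagram is a chain of 3 nodes with a double edge at one end; the terminal node there is the unique short simple root (B_3). One simple-root ordering that puts it in standard form is (alpha_2, alpha_1, alpha_3). So the algebra is type B_3, i.e. so(7).

B_3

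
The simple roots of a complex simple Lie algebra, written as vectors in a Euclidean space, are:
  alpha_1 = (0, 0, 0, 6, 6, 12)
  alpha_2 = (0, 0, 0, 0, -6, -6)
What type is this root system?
type G_2

Compute the Cartan integers a_ij = 2(alpha_i, alpha_j)/(alpha_j, alpha_j); the resulting 2x2 Cartan matrix is
[[2, -3], [-1, 2]].
The roots have two lengths (squared-length ratio 3:1); the short ones are alpha_{2}. The associated Dynkin diagram is two nodes joined by a triple edge (G_2), so the type is G_2.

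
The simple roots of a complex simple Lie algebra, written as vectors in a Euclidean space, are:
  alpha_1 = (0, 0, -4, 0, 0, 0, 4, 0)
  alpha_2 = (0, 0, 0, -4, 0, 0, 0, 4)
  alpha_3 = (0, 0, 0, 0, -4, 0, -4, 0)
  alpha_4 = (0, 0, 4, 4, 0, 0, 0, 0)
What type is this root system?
Compute the Cartan integers a_ij = 2(alpha_i, alpha_j)/(alpha_j, alpha_j); the resulting 4x4 Cartan matrix is
[[2, 0, -1, -1], [0, 2, 0, -1], [-1, 0, 2, 0], [-1, -1, 0, 2]].
All simple roots have the same length, so the diagram is simply laced. The associated Dynkin diagram is a chain of 4 nodes with single edges (A_4), so the type is A_4 (the algebra sl(5)).

type A_4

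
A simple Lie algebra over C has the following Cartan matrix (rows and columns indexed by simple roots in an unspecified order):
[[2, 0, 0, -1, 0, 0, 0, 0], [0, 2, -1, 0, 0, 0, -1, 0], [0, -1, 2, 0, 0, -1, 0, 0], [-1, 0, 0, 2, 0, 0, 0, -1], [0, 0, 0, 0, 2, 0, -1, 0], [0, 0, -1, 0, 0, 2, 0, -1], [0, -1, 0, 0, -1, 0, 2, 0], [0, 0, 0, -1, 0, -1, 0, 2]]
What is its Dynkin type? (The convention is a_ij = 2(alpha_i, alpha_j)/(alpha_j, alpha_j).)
The matrix has rank 8 with 2's on the diagonal. Reading the off-diagonal entries as Dynkin edges (a single edge where a_ij = a_ji = -1; a double or triple edge where a_ij * a_ji = 2 or 3), the diagram is a chain of 8 nodes with single edges (A_8). One simple-root ordering that puts it in standard form is (alpha_1, alpha_4, alpha_8, alpha_6, alpha_3, alpha_2, alpha_7, alpha_5). So the algebra is type A_8, i.e. sl(9).

type A_8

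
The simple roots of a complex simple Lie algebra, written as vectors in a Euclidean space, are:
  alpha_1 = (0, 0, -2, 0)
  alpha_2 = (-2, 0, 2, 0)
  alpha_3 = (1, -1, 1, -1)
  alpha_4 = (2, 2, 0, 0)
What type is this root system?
type F_4

Compute the Cartan integers a_ij = 2(alpha_i, alpha_j)/(alpha_j, alpha_j); the resulting 4x4 Cartan matrix is
[[2, -1, -1, 0], [-2, 2, 0, -1], [-1, 0, 2, 0], [0, -1, 0, 2]].
The roots have two lengths (squared-length ratio 2:1); the short ones are alpha_{1,3}. The associated Dynkin diagram is a chain of 4 nodes with a double edge between the middle two (F_4), so the type is F_4.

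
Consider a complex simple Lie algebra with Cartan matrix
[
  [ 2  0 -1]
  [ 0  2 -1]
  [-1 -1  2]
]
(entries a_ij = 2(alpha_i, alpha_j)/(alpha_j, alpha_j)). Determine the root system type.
The matrix has rank 3 with 2's on the diagonal. Reading the off-diagonal entries as Dynkin edges (a single edge where a_ij = a_ji = -1; a double or triple edge where a_ij * a_ji = 2 or 3), the diagram is a chain of 3 nodes with single edges (A_3). One simple-root ordering that puts it in standard form is (alpha_2, alpha_3, alpha_1). So the algebra is type A_3, i.e. sl(4).

A3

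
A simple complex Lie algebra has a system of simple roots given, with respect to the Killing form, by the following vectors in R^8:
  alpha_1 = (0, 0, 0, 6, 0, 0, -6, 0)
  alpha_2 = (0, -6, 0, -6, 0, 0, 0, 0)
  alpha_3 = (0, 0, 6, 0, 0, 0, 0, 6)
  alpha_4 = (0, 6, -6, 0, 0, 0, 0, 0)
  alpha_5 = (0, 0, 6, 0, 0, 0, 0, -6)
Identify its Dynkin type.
Compute the Cartan integers a_ij = 2(alpha_i, alpha_j)/(alpha_j, alpha_j); the resulting 5x5 Cartan matrix is
[[2, -1, 0, 0, 0], [-1, 2, 0, -1, 0], [0, 0, 2, -1, 0], [0, -1, -1, 2, -1], [0, 0, 0, -1, 2]].
All simple roots have the same length, so the diagram is simply laced. The associated Dynkin diagram is a chain of 3 nodes with a fork of two nodes at one end (D_5), so the type is D_5 (the algebra so(10)).

D5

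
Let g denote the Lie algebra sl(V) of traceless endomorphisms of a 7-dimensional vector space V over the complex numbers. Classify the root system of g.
A6

This is sl(7), which has dimension 7^2 - 1 = 48 and rank 7 - 1 = 6 (a Cartan subalgebra is the diagonal traceless matrices). In the classification of classical Lie algebras, the special linear algebra sl(n+1) has type A_n; here n = 6, so the Dynkin diagram is a chain of 6 nodes with single edges (A_6). Hence the type is A_6.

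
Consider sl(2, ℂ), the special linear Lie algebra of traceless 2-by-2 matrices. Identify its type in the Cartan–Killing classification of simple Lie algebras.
A1

This is sl(2), which has dimension 2^2 - 1 = 3 and rank 2 - 1 = 1 (a Cartan subalgebra is the diagonal traceless matrices). In the classification of classical Lie algebras, the special linear algebra sl(n+1) has type A_n; here n = 1, so the Dynkin diagram is a chain of 1 nodes with single edges (A_1). Hence the type is A_1.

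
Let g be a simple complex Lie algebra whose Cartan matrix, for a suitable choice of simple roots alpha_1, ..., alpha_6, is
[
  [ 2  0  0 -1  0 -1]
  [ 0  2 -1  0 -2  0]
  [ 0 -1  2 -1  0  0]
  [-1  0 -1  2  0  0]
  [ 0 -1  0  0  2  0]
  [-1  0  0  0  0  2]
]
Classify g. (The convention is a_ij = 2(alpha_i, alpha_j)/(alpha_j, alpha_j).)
B_6 (so(13))

The matrix has rank 6 with 2's on the diagonal. Reading the off-diagonal entries as Dynkin edges (a single edge where a_ij = a_ji = -1; a double or triple edge where a_ij * a_ji = 2 or 3), the diagram is a chain of 6 nodes with a double edge at one end; the terminal node there is the unique short simple root (B_6). One simple-root ordering that puts it in standard form is (alpha_6, alpha_1, alpha_4, alpha_3, alpha_2, alpha_5). So the algebra is type B_6, i.e. so(13).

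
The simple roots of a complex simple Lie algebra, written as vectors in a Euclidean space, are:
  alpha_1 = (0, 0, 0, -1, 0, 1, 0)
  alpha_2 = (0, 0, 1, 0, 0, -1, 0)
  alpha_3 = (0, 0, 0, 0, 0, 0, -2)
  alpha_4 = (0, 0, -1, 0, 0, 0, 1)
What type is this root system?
Compute the Cartan integers a_ij = 2(alpha_i, alpha_j)/(alpha_j, alpha_j); the resulting 4x4 Cartan matrix is
[[2, -1, 0, 0], [-1, 2, 0, -1], [0, 0, 2, -2], [0, -1, -1, 2]].
The roots have two lengths (squared-length ratio 2:1); the short ones are alpha_{1,2,4}. The associated Dynkin diagram is a chain of 4 nodes with a double edge at one end; the terminal node there is the unique long simple root (C_4), so the type is C_4 (the algebra sp(8)).

C_4 (sp(8))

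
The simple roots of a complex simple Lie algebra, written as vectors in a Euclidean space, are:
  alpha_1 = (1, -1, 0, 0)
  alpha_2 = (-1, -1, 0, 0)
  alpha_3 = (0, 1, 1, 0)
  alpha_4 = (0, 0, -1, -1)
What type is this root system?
Compute the Cartan integers a_ij = 2(alpha_i, alpha_j)/(alpha_j, alpha_j); the resulting 4x4 Cartan matrix is
[[2, 0, -1, 0], [0, 2, -1, 0], [-1, -1, 2, -1], [0, 0, -1, 2]].
All simple roots have the same length, so the diagram is simply laced. The associated Dynkin diagram is a chain of 2 nodes with a fork of two nodes at one end (D_4), so the type is D_4 (the algebra so(8)).

D4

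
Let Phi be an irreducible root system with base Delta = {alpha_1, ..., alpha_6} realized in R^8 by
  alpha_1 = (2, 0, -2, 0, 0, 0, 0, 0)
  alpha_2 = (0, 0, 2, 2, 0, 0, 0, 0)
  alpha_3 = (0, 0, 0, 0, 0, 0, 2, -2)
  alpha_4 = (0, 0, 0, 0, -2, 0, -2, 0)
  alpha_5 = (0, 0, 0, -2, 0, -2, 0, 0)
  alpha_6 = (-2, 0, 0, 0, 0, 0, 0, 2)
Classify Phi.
A_6 (sl(7))

Compute the Cartan integers a_ij = 2(alpha_i, alpha_j)/(alpha_j, alpha_j); the resulting 6x6 Cartan matrix is
[[2, -1, 0, 0, 0, -1], [-1, 2, 0, 0, -1, 0], [0, 0, 2, -1, 0, -1], [0, 0, -1, 2, 0, 0], [0, -1, 0, 0, 2, 0], [-1, 0, -1, 0, 0, 2]].
All simple roots have the same length, so the diagram is simply laced. The associated Dynkin diagram is a chain of 6 nodes with single edges (A_6), so the type is A_6 (the algebra sl(7)).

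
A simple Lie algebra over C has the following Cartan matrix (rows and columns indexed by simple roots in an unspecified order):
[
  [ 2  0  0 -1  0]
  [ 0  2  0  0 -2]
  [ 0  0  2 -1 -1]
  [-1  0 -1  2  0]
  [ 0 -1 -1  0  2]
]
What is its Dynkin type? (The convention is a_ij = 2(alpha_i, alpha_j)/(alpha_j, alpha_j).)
C_5

The matrix has rank 5 with 2's on the diagonal. Reading the off-diagonal entries as Dynkin edges (a single edge where a_ij = a_ji = -1; a double or triple edge where a_ij * a_ji = 2 or 3), the diagram is a chain of 5 nodes with a double edge at one end; the terminal node there is the unique long simple root (C_5). One simple-root ordering that puts it in standard form is (alpha_1, alpha_4, alpha_3, alpha_5, alpha_2). So the algebra is type C_5, i.e. sp(10).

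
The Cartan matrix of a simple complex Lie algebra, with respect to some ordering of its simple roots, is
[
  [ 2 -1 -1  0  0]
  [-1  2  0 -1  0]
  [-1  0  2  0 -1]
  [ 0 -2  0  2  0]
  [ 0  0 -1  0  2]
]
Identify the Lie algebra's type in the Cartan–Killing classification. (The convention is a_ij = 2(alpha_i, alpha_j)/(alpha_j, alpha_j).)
C5

The matrix has rank 5 with 2's on the diagonal. Reading the off-diagonal entries as Dynkin edges (a single edge where a_ij = a_ji = -1; a double or triple edge where a_ij * a_ji = 2 or 3), the diagram is a chain of 5 nodes with a double edge at one end; the terminal node there is the unique long simple root (C_5). One simple-root ordering that puts it in standard form is (alpha_5, alpha_3, alpha_1, alpha_2, alpha_4). So the algebra is type C_5, i.e. sp(10).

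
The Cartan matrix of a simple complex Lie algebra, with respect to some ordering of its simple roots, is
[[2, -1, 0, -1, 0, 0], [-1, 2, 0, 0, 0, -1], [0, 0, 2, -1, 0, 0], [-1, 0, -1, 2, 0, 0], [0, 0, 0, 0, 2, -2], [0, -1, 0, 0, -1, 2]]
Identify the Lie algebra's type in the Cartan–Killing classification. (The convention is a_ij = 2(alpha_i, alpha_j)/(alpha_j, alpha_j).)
type C_6

The matrix has rank 6 with 2's on the diagonal. Reading the off-diagonal entries as Dynkin edges (a single edge where a_ij = a_ji = -1; a double or triple edge where a_ij * a_ji = 2 or 3), the diagram is a chain of 6 nodes with a double edge at one end; the terminal node there is the unique long simple root (C_6). One simple-root ordering that puts it in standard form is (alpha_3, alpha_4, alpha_1, alpha_2, alpha_6, alpha_5). So the algebra is type C_6, i.e. sp(12).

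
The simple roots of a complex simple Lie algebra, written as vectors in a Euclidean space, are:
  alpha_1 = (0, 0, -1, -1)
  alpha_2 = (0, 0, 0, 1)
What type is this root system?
B_2 (so(5))

Compute the Cartan integers a_ij = 2(alpha_i, alpha_j)/(alpha_j, alpha_j); the resulting 2x2 Cartan matrix is
[[2, -2], [-1, 2]].
The roots have two lengths (squared-length ratio 2:1); the short ones are alpha_{2}. The associated Dynkin diagram is a chain of 2 nodes with a double edge at one end; the terminal node there is the unique short simple root (B_2), so the type is B_2 (the algebra so(5)).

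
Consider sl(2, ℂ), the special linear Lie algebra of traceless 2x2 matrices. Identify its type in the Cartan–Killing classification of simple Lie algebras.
This is sl(2), which has dimension 2^2 - 1 = 3 and rank 2 - 1 = 1 (a Cartan subalgebra is the diagonal traceless matrices). In the classification of classical Lie algebras, the special linear algebra sl(n+1) has type A_n; here n = 1, so the Dynkin diagram is a chain of 1 nodes with single edges (A_1). Hence the type is A_1.

A_1 (sl(2))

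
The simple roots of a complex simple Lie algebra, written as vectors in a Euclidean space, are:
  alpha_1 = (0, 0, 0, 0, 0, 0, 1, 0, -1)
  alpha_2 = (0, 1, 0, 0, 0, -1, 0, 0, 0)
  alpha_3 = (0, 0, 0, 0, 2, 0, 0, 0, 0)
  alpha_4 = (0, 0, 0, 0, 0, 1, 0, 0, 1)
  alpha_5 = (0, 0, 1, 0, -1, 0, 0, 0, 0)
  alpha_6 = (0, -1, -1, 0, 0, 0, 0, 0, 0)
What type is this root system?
Compute the Cartan integers a_ij = 2(alpha_i, alpha_j)/(alpha_j, alpha_j); the resulting 6x6 Cartan matrix is
[[2, 0, 0, -1, 0, 0], [0, 2, 0, -1, 0, -1], [0, 0, 2, 0, -2, 0], [-1, -1, 0, 2, 0, 0], [0, 0, -1, 0, 2, -1], [0, -1, 0, 0, -1, 2]].
The roots have two lengths (squared-length ratio 2:1); the short ones are alpha_{1,2,4,5,6}. The associated Dynkin diagram is a chain of 6 nodes with a double edge at one end; the terminal node there is the unique long simple root (C_6), so the type is C_6 (the algebra sp(12)).

C_6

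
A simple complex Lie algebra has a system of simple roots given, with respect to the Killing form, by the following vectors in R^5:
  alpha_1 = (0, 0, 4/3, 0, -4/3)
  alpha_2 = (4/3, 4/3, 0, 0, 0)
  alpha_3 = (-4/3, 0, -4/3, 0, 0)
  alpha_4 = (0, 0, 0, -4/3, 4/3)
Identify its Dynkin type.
A_4 (sl(5))

Compute the Cartan integers a_ij = 2(alpha_i, alpha_j)/(alpha_j, alpha_j); the resulting 4x4 Cartan matrix is
[[2, 0, -1, -1], [0, 2, -1, 0], [-1, -1, 2, 0], [-1, 0, 0, 2]].
All simple roots have the same length, so the diagram is simply laced. The associated Dynkin diagram is a chain of 4 nodes with single edges (A_4), so the type is A_4 (the algebra sl(5)).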